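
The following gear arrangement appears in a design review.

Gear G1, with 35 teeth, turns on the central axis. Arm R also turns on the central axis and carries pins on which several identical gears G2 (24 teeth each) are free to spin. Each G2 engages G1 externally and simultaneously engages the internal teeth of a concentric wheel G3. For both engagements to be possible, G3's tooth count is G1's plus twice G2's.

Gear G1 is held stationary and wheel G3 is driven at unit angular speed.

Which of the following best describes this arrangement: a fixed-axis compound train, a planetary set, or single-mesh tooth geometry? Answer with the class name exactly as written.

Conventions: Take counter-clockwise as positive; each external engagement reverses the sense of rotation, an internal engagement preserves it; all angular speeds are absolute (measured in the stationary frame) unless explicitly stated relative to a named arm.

planetary set

topology: planetary set — G1 35T / G2 24T / G3 83T, arm = carrier (Willis)
classification: planetary set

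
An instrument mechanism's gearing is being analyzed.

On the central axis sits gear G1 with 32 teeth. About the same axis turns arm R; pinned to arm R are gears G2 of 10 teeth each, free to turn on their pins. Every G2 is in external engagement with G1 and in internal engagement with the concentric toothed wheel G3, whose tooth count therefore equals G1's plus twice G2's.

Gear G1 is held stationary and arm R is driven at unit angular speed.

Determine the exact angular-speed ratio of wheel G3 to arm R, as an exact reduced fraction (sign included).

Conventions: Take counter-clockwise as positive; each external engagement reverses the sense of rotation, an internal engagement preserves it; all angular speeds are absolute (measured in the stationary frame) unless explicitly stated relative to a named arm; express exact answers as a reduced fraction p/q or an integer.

planetary set (32T centre, 10T on arm, 52T internal) — Willis relation
ring teeth: 32 + 2·10 = 52
32(ω_sun−ω_arm) = −52(ω_ring−ω_arm),  ω_sun = 0, ω_arm = 1
ω_ring = 1 − (32/52)(0−1) = 21/13
ω_out/ω_in = 21/13

21/13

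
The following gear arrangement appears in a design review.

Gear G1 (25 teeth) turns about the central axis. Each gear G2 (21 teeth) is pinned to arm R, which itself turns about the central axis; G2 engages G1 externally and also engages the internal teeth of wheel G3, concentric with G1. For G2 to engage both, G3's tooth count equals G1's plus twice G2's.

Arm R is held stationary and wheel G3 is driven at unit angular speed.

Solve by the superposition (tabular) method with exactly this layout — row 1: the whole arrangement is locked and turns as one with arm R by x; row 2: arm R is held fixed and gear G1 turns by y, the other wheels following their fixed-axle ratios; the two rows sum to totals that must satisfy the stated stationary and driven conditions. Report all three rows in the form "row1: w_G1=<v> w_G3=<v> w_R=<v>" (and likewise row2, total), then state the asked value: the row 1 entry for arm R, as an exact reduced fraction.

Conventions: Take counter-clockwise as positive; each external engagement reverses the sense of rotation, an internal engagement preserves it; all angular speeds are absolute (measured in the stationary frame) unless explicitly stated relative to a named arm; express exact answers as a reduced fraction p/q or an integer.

row1: w_G1=0 w_G3=0 w_R=0
row2: w_G1=-67/25 w_G3=1 w_R=0
total: w_G1=-67/25 w_G3=1 w_R=0
asked value: 0

topology: planetary set — G1 25T / G2 21T / G3 67T, arm = carrier (Willis)
superposition row 1 [locked train]: every member turns x
row 2 (arm held, sun turns y): ω_ring = −(25/67)·y, ω_arm = 0
boundary: total ω_arm = x = 0 and total ω_ring = x − (25/67)·y = 1  ⇒  y = -67/25, x = 0
row 2 ring = −(25/67)·(-67/25) = 1
totals (row 1 + row 2): sun 0 + (-67/25) = -67/25, ring 0 + 1 = 1, arm 0 + 0 = 0
asked cell (row1, arm) = 0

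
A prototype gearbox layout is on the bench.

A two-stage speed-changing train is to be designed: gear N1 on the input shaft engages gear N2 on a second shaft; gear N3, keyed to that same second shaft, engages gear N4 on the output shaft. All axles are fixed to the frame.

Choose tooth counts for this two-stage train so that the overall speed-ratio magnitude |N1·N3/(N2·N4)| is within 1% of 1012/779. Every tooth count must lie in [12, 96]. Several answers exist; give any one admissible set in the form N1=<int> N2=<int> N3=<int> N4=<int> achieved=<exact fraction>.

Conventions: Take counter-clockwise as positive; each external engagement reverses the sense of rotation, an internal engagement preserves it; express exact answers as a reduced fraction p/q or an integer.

N1=22 N2=19 N3=46 N4=41 achieved=1012/779

topology: fixed-axis compound train — 2 stages, target 1012/779
target = 1012/779 in lowest terms: an exact hit needs N1·N3 = k·1012 and N2·N4 = k·779 for one integer k, every count in [12, 96]; additionally prefer no 1:1 stage (N1 ≠ N2, N3 ≠ N4)
k = 1: N1·N3 = 1012 = 22·46, N2·N4 = 779 = 19·41
achieved = 22·46/(19·41) = 1012/779; |achieved − target| = 0 ≤ 253/19475 ✓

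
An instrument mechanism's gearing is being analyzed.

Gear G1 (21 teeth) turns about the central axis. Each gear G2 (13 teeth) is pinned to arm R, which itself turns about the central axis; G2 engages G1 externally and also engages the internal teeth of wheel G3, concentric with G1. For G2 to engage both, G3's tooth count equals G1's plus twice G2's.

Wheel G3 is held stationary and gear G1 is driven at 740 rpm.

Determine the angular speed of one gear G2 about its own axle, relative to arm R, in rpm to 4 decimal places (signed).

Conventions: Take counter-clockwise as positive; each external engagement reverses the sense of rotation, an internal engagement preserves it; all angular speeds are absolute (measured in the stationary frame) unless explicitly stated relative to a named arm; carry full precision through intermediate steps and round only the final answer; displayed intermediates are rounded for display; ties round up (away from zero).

-826.2217 rpm

class = planetary set [G3 = 21+2·13 = 47; Willis about the carrier]
normalise by the input: solve with ω_sun = 1, then scale by 740 rpm
ring teeth: 21 + 2·13 = 47
21(ω_sun−ω_arm) = −47(ω_ring−ω_arm),  ω_ring = 0, ω_sun = 1
21(1−ω_arm) = −47(0−ω_arm)  ⇒  68·ω_arm = 21  ⇒  ω_arm = 21/68
sun–planet mesh: 21·(1−21/68) = −13·(ω_p−ω_arm)  ⇒  ω_p−ω_arm = -987/884
scale: ω_p−ω_arm = -987/884 × 740 rpm = -826.2217 rpm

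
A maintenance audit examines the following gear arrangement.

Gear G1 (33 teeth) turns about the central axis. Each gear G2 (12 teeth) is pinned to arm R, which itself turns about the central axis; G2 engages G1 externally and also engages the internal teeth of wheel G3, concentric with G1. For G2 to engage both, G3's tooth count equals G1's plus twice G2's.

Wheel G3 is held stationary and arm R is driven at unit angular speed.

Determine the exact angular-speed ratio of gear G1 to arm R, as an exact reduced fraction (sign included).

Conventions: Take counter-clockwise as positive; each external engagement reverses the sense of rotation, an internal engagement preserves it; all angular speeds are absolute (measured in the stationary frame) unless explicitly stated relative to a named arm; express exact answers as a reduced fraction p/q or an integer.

topology: planetary set — G1 33T / G2 12T / G3 57T, arm = carrier (Willis)
ring teeth: 33 + 2·12 = 57
33(ω_sun−ω_arm) = −57(ω_ring−ω_arm),  ω_ring = 0, ω_arm = 1
ω_sun = 1 − (57/33)(0−1) = 30/11
ω_out/ω_in = 30/11

30/11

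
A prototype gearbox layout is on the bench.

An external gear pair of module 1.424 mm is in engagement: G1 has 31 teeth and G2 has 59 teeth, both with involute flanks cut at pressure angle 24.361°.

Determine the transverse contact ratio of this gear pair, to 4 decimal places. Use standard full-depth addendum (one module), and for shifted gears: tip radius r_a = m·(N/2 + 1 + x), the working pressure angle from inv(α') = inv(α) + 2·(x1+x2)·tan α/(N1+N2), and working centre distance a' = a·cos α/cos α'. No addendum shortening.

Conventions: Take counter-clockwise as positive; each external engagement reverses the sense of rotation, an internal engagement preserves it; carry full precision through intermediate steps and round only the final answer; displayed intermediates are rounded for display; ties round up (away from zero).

1.5373

topology: single-mesh involute geometry — m = 1.424, 31T/59T pair
base radii: r_b1 = 20.106812, r_b2 = 38.267803
tip radii: r_a1 = 23.496000, r_a2 = 43.432000
no profile shift: α' = α, a' = a
action lengths: √(r_a1²−r_b1²) = 12.156403, √(r_a2²−r_b2²) = 20.540543
base pitch p_b = π·m·cos α = 4.075317
CR = (12.156403 + 20.540543 − 64.080000·sin 24.36100°)/4.075317 = 1.537290
contact ratio ≈ 1.5373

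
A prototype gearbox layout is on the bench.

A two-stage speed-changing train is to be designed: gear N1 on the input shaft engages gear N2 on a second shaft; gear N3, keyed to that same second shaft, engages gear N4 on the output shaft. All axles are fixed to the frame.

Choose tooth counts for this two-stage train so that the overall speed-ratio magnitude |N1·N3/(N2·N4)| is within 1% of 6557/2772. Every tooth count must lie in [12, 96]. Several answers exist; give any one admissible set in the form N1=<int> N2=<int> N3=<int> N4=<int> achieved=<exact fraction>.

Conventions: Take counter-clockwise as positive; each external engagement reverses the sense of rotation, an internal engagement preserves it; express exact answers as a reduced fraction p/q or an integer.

N1=79 N2=33 N3=83 N4=84 achieved=6557/2772

design class (target 6557/2772): fixed-axis compound train
target = 6557/2772 in lowest terms: an exact hit needs N1·N3 = k·6557 and N2·N4 = k·2772 for one integer k, every count in [12, 96]; additionally prefer no 1:1 stage (N1 ≠ N2, N3 ≠ N4)
k = 1: N1·N3 = 6557 = 79·83, N2·N4 = 2772 = 33·84
achieved = 79·83/(33·84) = 6557/2772; |achieved − target| = 0 ≤ 6557/277200 ✓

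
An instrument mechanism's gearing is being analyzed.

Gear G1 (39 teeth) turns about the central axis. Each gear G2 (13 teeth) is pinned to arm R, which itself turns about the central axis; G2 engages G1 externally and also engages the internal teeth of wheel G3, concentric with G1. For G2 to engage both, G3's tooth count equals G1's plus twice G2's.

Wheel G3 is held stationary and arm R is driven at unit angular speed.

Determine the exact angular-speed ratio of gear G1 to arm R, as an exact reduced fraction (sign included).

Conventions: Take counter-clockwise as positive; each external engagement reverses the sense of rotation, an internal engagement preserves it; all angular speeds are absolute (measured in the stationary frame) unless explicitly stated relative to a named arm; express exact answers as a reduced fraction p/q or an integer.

8/3

planetary set (39T centre, 13T on arm, 65T internal) — Willis relation
ring teeth: 39 + 2·13 = 65
39(ω_sun−ω_arm) = −65(ω_ring−ω_arm),  ω_ring = 0, ω_arm = 1
ω_sun = 1 − (65/39)(0−1) = 8/3
ω_out/ω_in = 8/3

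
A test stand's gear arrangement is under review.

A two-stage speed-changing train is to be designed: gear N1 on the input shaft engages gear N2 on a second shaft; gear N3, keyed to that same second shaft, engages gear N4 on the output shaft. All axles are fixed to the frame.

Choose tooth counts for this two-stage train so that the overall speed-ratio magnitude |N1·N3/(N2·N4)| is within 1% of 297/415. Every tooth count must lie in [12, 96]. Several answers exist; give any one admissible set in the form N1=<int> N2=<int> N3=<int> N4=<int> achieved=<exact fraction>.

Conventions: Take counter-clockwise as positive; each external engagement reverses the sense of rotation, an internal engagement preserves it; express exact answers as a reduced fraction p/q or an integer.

N1=27 N2=15 N3=33 N4=83 achieved=297/415

2-stage fixed-axis compound train for ratio 297/415
target = 297/415 in lowest terms: an exact hit needs N1·N3 = k·297 and N2·N4 = k·415 for one integer k, every count in [12, 96]; additionally prefer no 1:1 stage (N1 ≠ N2, N3 ≠ N4)
k = 1…2: no 1:1-free in-range split of k·297 and k·415 into factor pairs; take k = 3
k = 3: N1·N3 = 891 = 27·33, N2·N4 = 1245 = 15·83
achieved = 27·33/(15·83) = 297/415; |achieved − target| = 0 ≤ 297/41500 ✓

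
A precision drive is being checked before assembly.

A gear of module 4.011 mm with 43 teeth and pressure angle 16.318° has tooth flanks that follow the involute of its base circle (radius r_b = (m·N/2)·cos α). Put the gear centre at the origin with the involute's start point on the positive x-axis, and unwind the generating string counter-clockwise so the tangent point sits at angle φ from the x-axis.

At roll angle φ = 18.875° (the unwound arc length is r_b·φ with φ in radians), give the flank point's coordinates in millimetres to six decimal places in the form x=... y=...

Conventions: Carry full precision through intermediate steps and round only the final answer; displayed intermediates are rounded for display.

x=87.132427 y=0.975631

topology: single-mesh involute geometry — m = 4.011, N = 43
pitch radius r_p = m·N/2 = 4.011·43/2 = 86.236500
base radius r_b = r_p·cos α = 86.236500·cos 16.318° = 82.762641
roll angle φ = 18.875° = 0.32943090 rad
x = r_b·(cos φ + φ·sin φ) = 87.132427
y = r_b·(sin φ − φ·cos φ) = 0.975631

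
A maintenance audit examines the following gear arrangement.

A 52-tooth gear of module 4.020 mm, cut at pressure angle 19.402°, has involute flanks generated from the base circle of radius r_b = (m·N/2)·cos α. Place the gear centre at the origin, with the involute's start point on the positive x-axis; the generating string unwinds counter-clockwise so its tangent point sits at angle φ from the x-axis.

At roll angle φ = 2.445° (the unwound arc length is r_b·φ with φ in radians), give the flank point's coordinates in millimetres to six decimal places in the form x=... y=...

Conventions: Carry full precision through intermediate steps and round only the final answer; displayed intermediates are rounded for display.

x=98.674141 y=0.002553

recognized (one wheel, involute flank): single-mesh tooth geometry, m = 4.020, N = 52
pitch radius r_p = m·N/2 = 4.020·52/2 = 104.520000
base radius r_b = r_p·cos α = 104.520000·cos 19.402° = 98.584420
roll angle φ = 2.445° = 0.04267330 rad
x = r_b·(cos φ + φ·sin φ) = 98.674141
y = r_b·(sin φ − φ·cos φ) = 0.002553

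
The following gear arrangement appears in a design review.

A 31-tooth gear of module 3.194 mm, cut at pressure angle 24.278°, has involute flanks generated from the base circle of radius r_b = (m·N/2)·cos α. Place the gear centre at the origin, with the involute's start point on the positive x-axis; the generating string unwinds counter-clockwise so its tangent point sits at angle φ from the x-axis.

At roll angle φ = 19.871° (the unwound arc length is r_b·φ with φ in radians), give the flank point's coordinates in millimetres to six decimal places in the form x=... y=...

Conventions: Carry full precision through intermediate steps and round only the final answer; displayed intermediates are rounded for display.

single-mesh involute tooth geometry (31T wheel at module 3.194)
pitch radius r_p = m·N/2 = 3.194·31/2 = 49.507000
base radius r_b = r_p·cos α = 49.507000·cos 24.278° = 45.128661
roll angle φ = 19.871° = 0.34681438 rad
x = r_b·(cos φ + φ·sin φ) = 47.761636
y = r_b·(sin φ − φ·cos φ) = 0.619997

x=47.761636 y=0.619997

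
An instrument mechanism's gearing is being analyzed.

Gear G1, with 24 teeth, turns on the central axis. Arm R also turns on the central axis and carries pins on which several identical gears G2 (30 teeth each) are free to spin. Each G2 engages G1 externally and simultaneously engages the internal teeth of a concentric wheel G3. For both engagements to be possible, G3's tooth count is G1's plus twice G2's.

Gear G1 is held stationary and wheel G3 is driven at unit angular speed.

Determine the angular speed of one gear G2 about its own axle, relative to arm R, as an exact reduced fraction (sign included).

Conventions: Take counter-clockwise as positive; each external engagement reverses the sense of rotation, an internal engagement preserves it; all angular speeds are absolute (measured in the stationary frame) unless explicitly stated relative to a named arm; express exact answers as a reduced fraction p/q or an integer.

28/45

recognized (axles ride arm R): planetary set, 24/30/84 teeth
ring teeth: 24 + 2·30 = 84
24(ω_sun−ω_arm) = −84(ω_ring−ω_arm),  ω_sun = 0, ω_ring = 1
24(0−ω_arm) = −84(1−ω_arm)  ⇒  108·ω_arm = 84  ⇒  ω_arm = 7/9
sun–planet mesh: 24·(0−7/9) = −30·(ω_p−ω_arm)  ⇒  ω_p−ω_arm = 28/45
exact speed ratio = 28/45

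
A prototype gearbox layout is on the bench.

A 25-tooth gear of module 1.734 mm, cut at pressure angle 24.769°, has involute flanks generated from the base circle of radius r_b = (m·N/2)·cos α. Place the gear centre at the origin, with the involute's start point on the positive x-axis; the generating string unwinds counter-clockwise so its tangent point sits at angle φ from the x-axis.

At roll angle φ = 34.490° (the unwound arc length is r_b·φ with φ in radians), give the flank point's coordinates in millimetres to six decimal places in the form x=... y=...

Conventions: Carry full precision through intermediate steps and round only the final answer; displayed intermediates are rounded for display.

single-mesh involute tooth geometry (25T wheel at module 1.734)
pitch radius r_p = m·N/2 = 1.734·25/2 = 21.675000
base radius r_b = r_p·cos α = 21.675000·cos 24.769° = 19.680993
roll angle φ = 34.490° = 0.60196406 rad
x = r_b·(cos φ + φ·sin φ) = 22.930219
y = r_b·(sin φ − φ·cos φ) = 1.379806

x=22.930219 y=1.379806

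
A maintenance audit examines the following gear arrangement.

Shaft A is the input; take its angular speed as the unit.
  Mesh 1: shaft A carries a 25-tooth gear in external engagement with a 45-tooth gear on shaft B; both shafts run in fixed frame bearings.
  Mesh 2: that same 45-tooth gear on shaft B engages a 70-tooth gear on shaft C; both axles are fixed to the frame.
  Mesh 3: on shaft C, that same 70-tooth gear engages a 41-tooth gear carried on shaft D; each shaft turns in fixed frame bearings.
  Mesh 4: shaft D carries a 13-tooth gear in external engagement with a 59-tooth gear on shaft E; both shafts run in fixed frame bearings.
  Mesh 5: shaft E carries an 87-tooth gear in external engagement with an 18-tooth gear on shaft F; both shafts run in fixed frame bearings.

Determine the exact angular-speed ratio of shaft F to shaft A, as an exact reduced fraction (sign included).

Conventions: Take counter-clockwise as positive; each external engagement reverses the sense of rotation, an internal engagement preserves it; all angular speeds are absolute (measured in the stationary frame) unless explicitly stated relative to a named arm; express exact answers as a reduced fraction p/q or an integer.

-9425/14514

class = fixed-axis compound train [5 meshes; 5 ratios multiply, 5 sense flips]
mesh 1 [25T→45T]: running ratio 5/9, sense −
mesh 2 [45T→70T]: running ratio 5/14, sense +
mesh 3 [70T→41T]: running ratio 25/41, sense −
mesh 4 [13T→59T]: running ratio 325/2419, sense +
mesh 5 [87T→18T]: running ratio 9425/14514, sense −
ω_out/ω_in = -9425/14514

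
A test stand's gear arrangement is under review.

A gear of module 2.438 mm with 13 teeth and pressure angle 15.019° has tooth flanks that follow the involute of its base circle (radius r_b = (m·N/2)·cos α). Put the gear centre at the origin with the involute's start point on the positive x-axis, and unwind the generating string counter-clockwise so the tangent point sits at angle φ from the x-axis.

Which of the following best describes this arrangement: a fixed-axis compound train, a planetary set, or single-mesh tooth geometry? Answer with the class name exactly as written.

class = single-mesh tooth geometry [base-circle involute, m = 2.438, 13T]
classification: single-mesh tooth geometry

single-mesh tooth geometry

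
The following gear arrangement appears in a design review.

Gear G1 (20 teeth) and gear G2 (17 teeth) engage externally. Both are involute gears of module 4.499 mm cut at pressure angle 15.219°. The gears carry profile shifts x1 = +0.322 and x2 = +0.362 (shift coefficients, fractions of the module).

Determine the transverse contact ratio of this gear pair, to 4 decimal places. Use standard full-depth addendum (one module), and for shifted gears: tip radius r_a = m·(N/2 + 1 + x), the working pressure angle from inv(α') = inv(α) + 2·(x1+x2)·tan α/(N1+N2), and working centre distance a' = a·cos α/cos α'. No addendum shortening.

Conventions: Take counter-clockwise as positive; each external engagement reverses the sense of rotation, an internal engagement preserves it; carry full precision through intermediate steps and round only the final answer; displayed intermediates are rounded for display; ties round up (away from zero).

class = single-mesh tooth geometry [involute pair 20T × 17T, m = 4.499]
base radii: r_b1 = 43.412178, r_b2 = 36.900351
tip radii: r_a1 = 50.937678, r_a2 = 44.369138
inv(α') = inv(15.219°) + 2·(+0.322+0.362)·tan α/(20+17) = 0.01648695  ⇒  α' = 20.66043°
a' = a·cos α / cos α' = 83.2315·cos 15.219°/cos 20.66043° = 85.832602
action lengths: √(r_a1²−r_b1²) = 26.646385, √(r_a2²−r_b2²) = 24.637055
base pitch p_b = π·m·cos α = 13.638338
CR = (26.646385 + 24.637055 − 85.832602·sin 20.66043°)/13.638338 = 1.539721
contact ratio ≈ 1.5397

1.5397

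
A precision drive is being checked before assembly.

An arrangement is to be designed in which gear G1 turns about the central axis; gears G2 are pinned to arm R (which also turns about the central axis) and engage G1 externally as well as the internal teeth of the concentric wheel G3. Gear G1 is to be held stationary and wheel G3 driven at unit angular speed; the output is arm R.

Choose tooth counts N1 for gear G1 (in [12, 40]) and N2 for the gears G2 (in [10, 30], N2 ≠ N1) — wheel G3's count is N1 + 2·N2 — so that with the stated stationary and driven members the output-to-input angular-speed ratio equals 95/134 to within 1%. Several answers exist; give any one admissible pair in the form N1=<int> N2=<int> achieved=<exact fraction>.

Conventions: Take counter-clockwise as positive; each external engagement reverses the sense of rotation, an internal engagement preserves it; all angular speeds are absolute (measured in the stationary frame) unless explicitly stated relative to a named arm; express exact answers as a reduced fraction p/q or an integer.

N1=39 N2=28 achieved=95/134

class = planetary set [ratio 95/134 wanted; Willis about the carrier]
Willis with ω_sun = 0: ω_arm/ω_ring = N3/(N1+N3); set equal to 95/134  ⇒  N3/N1 = (95/134)/(1 − 95/134) = 95/39
N3 = N1 + 2·N2  ⇒  N2/N1 = (N3/N1 − 1)/2 = (95/39 − 1)/2 = 28/39
smallest multiple with N1 ≥ 12 and N2 ≥ 10: k = 1  ⇒  N1 = 1·39 = 39, N2 = 1·28 = 28 (N1 ≤ 40, N2 ≤ 30, N2 ≠ N1 ✓), N3 = 39 + 2·28 = 95
check: N3/(N1+N3) with N1 = 39, N3 = 95 gives 95/134; |achieved − target| = 0 ≤ 19/2680 ✓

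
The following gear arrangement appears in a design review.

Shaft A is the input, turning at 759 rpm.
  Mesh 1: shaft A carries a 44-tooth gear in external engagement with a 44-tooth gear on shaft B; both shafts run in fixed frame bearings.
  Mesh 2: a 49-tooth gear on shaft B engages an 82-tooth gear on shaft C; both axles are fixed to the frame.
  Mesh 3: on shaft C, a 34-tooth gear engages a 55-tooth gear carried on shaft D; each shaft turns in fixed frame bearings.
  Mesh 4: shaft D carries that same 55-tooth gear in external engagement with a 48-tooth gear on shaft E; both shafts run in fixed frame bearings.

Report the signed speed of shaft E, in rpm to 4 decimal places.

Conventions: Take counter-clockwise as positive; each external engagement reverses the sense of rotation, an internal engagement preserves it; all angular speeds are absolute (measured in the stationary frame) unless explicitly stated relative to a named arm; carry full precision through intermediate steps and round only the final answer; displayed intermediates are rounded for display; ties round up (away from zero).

+321.2637 rpm

class = fixed-axis compound train [4 meshes; 4 ratios multiply, 4 sense flips]
mesh 1 [44T→44T]: ω = 759.0000×44/44 = 759.0000 rpm, sense flips to −
mesh 2 [49T→82T]: ω = 759.0000×49/82 = 453.5488 rpm, sense flips to +
mesh 3 [34T→55T]: ω = 453.5488×34/55 = 280.3756 rpm, sense flips to −
mesh 4 [55T→48T]: ω = 280.3756×55/48 = 321.2637 rpm, sense flips to +
signed output speed = +321.2637 rpm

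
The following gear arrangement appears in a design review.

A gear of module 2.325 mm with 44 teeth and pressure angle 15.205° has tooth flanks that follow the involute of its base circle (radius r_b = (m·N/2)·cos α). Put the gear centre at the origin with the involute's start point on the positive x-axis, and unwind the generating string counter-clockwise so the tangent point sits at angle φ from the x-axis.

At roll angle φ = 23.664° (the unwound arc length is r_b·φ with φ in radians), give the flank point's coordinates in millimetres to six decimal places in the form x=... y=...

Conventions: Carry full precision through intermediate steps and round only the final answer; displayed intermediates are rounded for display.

single-mesh involute tooth geometry (44T wheel at module 2.325)
pitch radius r_p = m·N/2 = 2.325·44/2 = 51.150000
base radius r_b = r_p·cos α = 51.150000·cos 15.205° = 49.359423
roll angle φ = 23.664° = 0.41301471 rad
x = r_b·(cos φ + φ·sin φ) = 53.391479
y = r_b·(sin φ − φ·cos φ) = 1.139512

x=53.391479 y=1.139512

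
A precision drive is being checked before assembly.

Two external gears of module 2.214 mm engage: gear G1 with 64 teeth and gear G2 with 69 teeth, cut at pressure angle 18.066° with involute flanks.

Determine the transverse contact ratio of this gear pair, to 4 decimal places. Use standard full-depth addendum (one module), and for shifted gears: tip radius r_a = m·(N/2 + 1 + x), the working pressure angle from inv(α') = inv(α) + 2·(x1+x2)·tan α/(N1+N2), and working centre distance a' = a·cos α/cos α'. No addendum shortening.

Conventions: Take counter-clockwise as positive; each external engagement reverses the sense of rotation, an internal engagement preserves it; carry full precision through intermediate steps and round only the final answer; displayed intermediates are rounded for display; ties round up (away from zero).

recognized (one external pair, fixed centres): single-mesh tooth geometry, m = 2.214, N1 = 64, N2 = 69
base radii: r_b1 = 67.355188, r_b2 = 72.617312
tip radii: r_a1 = 73.062000, r_a2 = 78.597000
no profile shift: α' = α, a' = a
action lengths: √(r_a1²−r_b1²) = 28.307852, √(r_a2²−r_b2²) = 30.070157
base pitch p_b = π·m·cos α = 6.612580
CR = (28.307852 + 30.070157 − 147.231000·sin 18.06600°)/6.612580 = 1.923585
contact ratio ≈ 1.9236

1.9236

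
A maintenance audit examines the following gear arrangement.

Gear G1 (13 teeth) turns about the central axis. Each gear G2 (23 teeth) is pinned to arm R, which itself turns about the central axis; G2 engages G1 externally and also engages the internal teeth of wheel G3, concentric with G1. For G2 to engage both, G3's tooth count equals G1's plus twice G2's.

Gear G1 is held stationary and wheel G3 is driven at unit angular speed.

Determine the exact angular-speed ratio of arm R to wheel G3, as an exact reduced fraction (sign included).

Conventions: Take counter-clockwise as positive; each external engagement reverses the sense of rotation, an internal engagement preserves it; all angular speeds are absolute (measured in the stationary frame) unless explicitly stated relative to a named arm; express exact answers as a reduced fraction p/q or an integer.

class = planetary set [G3 = 13+2·23 = 59; Willis about the carrier]
ring teeth: 13 + 2·23 = 59
13(ω_sun−ω_arm) = −59(ω_ring−ω_arm),  ω_sun = 0, ω_ring = 1
13(0−ω_arm) = −59(1−ω_arm)  ⇒  72·ω_arm = 59  ⇒  ω_arm = 59/72
ω_out/ω_in = 59/72

59/72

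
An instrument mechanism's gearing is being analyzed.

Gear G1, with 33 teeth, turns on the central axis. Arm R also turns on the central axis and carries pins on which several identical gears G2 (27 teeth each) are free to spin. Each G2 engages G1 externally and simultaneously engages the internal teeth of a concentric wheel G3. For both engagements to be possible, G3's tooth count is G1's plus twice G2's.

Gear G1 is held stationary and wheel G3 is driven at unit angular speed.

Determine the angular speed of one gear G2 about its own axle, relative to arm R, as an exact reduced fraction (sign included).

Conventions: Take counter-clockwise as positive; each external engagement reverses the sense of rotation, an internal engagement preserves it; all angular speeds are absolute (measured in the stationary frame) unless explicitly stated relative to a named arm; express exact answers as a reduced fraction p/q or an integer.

planetary set (33T centre, 27T on arm, 87T internal) — Willis relation
ring teeth: 33 + 2·27 = 87
33(ω_sun−ω_arm) = −87(ω_ring−ω_arm),  ω_sun = 0, ω_ring = 1
33(0−ω_arm) = −87(1−ω_arm)  ⇒  120·ω_arm = 87  ⇒  ω_arm = 29/40
sun–planet mesh: 33·(0−29/40) = −27·(ω_p−ω_arm)  ⇒  ω_p−ω_arm = 319/360
exact speed ratio = 319/360

319/360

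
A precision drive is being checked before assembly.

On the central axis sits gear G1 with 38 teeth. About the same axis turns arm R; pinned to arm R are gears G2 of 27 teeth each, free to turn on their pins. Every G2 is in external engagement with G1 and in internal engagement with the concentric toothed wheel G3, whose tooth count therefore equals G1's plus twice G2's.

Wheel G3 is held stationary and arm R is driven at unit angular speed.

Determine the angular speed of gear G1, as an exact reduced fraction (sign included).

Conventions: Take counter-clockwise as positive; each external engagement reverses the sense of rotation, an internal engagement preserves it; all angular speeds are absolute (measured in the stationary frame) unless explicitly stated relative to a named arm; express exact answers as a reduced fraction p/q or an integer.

65/19

class = planetary set [G3 = 38+2·27 = 92; Willis about the carrier]
ring teeth: 38 + 2·27 = 92
38(ω_sun−ω_arm) = −92(ω_ring−ω_arm),  ω_ring = 0, ω_arm = 1
ω_sun = 1 − (92/38)(0−1) = 65/19
exact speed ratio = 65/19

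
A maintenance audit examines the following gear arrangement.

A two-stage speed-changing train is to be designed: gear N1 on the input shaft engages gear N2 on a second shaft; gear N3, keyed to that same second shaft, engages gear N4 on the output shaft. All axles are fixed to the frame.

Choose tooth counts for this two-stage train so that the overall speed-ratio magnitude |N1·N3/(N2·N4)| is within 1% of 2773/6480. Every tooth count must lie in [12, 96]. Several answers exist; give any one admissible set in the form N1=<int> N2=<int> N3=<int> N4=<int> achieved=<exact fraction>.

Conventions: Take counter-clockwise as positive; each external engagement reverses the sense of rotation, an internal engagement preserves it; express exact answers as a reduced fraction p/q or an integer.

N1=47 N2=72 N3=59 N4=90 achieved=2773/6480

design class (target 2773/6480): fixed-axis compound train
target = 2773/6480 in lowest terms: an exact hit needs N1·N3 = k·2773 and N2·N4 = k·6480 for one integer k, every count in [12, 96]; additionally prefer no 1:1 stage (N1 ≠ N2, N3 ≠ N4)
k = 1: N1·N3 = 2773 = 47·59, N2·N4 = 6480 = 72·90
achieved = 47·59/(72·90) = 2773/6480; |achieved − target| = 0 ≤ 2773/648000 ✓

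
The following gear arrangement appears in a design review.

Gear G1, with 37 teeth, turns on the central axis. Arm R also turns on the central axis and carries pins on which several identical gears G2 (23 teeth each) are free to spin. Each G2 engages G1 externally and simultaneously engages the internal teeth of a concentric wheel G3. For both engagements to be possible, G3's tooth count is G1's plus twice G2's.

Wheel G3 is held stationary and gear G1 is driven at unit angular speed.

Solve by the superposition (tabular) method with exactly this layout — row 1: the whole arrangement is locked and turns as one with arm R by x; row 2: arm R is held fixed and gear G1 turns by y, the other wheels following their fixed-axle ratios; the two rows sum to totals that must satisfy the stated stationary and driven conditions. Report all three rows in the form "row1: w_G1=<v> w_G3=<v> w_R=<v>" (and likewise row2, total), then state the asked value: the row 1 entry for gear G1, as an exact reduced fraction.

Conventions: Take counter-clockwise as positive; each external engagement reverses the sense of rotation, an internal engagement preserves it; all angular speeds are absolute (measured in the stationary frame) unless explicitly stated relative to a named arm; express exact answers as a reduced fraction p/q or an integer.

row1: w_G1=37/120 w_G3=37/120 w_R=37/120
row2: w_G1=83/120 w_G3=-37/120 w_R=0
total: w_G1=1 w_G3=0 w_R=37/120
asked value: 37/120

topology: planetary set — G1 37T / G2 23T / G3 83T, arm = carrier (Willis)
superposition row 1 [locked train]: every member turns x
row 2: sun turns y, ring = −(37/83)·y, arm 0
boundary: total ω_ring = x − (37/83)·y = 0 and total ω_sun = x + y = 1  ⇒  y = 83/120, x = 37/120
row 2 ring = −(37/83)·83/120 = -37/120
totals (row 1 + row 2): sun 37/120 + 83/120 = 1, ring 37/120 + (-37/120) = 0, arm 37/120 + 0 = 37/120
asked cell (row1, sun) = 37/120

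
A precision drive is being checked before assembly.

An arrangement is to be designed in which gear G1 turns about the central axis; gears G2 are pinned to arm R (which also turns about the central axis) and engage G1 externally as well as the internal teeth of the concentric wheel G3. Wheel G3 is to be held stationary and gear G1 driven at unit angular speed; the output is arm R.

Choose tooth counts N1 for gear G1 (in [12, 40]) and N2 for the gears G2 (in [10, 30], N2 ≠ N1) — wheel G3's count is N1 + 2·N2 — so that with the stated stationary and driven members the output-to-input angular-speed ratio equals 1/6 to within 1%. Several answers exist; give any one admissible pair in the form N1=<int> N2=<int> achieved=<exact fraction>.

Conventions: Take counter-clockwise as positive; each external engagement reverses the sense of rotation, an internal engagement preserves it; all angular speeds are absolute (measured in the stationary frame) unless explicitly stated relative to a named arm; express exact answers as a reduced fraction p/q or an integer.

design class (target 1/6): planetary set
Willis with ω_ring = 0: ω_arm/ω_sun = N1/(N1+N3); set equal to 1/6  ⇒  N3/N1 = 1/(1/6) − 1 = 5
N3 = N1 + 2·N2  ⇒  N2/N1 = (N3/N1 − 1)/2 = (5 − 1)/2 = 2
smallest multiple with N1 ≥ 12 and N2 ≥ 10: k = 12  ⇒  N1 = 12·1 = 12, N2 = 12·2 = 24 (N1 ≤ 40, N2 ≤ 30, N2 ≠ N1 ✓), N3 = 12 + 2·24 = 60
check: N1/(N1+N3) with N1 = 12, N3 = 60 gives 1/6; |achieved − target| = 0 ≤ 1/600 ✓

N1=12 N2=24 achieved=1/6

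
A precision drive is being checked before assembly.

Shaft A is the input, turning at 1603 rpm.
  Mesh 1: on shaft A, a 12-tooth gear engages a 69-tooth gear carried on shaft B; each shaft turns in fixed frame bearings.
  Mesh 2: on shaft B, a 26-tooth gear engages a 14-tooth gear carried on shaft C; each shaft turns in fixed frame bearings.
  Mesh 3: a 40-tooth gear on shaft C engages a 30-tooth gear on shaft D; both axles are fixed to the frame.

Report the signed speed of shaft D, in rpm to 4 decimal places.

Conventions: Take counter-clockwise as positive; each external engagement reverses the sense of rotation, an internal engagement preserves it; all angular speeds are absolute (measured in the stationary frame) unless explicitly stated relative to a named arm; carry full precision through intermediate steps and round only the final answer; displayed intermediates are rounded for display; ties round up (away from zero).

topology: fixed-axis compound train — 3 meshes, A→D
mesh 1 [12T→69T]: ω = 1603.0000×12/69 = 278.7826 rpm, sense flips to −
mesh 2 [26T→14T]: ω = 278.7826×26/14 = 517.7391 rpm, sense flips to +
mesh 3 [40T→30T]: ω = 517.7391×40/30 = 690.3188 rpm, sense flips to −
signed output speed = -690.3188 rpm

-690.3188 rpm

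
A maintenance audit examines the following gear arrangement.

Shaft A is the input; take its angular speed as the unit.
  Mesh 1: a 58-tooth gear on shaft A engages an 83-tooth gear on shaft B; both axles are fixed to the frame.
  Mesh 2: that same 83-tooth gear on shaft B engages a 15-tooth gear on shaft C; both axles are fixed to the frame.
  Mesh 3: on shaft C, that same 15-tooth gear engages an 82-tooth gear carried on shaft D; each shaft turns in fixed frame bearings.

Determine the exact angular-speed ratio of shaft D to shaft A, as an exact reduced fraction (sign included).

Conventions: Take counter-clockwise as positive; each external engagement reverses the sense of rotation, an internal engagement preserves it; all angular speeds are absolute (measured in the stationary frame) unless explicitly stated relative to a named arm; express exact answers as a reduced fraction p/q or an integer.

-29/41

class = fixed-axis compound train [3 meshes; 3 ratios multiply, 3 sense flips]
mesh 1 [58T→83T]: running ratio 58/83, sense −
mesh 2 [83T→15T]: running ratio 58/15, sense +
mesh 3 [15T→82T]: running ratio 29/41, sense −
ω_out/ω_in = -29/41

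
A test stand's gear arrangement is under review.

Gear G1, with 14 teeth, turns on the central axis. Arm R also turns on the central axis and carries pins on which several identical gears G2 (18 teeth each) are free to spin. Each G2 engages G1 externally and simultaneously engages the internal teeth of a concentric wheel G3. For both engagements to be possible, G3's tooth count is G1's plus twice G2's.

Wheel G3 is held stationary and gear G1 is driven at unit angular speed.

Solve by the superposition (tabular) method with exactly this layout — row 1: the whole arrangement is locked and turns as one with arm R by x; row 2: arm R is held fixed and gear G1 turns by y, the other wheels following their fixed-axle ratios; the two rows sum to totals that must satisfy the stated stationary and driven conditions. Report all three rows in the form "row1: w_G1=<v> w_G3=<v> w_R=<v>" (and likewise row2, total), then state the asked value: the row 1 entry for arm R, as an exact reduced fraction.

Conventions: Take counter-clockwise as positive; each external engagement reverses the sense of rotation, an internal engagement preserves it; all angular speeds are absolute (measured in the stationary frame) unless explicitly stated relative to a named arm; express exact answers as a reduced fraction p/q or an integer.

row1: w_G1=7/32 w_G3=7/32 w_R=7/32
row2: w_G1=25/32 w_G3=-7/32 w_R=0
total: w_G1=1 w_G3=0 w_R=7/32
asked value: 7/32

topology: planetary set — G1 14T / G2 18T / G3 50T, arm = carrier (Willis)
row 1 — lock + rotate with arm: ω_sun = ω_ring = ω_arm = x
row 2 — arm fixed, fixed-axis ratios: sun y, ring −(14/50)·y, arm 0
boundary: total ω_ring = x − (14/50)·y = 0 and total ω_sun = x + y = 1  ⇒  y = 25/32, x = 7/32
row 2 ring = −(14/50)·25/32 = -7/32
totals (row 1 + row 2): sun 7/32 + 25/32 = 1, ring 7/32 + (-7/32) = 0, arm 7/32 + 0 = 7/32
asked cell (row1, arm) = 7/32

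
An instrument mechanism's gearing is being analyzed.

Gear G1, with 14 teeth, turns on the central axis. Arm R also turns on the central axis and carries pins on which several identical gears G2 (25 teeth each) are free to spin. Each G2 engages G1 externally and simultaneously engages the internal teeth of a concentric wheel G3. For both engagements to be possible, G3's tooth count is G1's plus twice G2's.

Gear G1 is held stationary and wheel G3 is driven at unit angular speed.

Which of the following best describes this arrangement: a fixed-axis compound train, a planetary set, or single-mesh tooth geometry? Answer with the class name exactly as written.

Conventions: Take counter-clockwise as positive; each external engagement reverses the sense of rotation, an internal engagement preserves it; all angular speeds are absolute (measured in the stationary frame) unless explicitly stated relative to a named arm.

planetary set

recognized (axles ride arm R): planetary set, 14/25/64 teeth
classification: planetary set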